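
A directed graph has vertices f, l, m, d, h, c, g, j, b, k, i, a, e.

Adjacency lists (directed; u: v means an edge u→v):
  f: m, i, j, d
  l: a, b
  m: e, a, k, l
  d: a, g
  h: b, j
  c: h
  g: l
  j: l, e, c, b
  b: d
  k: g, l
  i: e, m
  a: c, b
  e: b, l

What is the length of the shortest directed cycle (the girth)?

For each vertex v, BFS finds the shortest path from v back to v.
The shortest such closed walk is j → c → h → j, length 3.

3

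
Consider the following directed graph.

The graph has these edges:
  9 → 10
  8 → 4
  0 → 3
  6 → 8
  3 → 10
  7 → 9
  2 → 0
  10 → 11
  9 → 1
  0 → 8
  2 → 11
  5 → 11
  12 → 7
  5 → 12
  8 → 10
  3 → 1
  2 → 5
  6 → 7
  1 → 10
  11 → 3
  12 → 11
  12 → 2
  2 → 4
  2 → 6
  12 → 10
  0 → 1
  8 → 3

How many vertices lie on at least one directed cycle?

7

A vertex is on a directed cycle iff it belongs to a strongly connected component of size ≥ 2 (or has a self-loop).
The vertices on cycles are {1, 2, 3, 5, 10, 11, 12} — 7 in total.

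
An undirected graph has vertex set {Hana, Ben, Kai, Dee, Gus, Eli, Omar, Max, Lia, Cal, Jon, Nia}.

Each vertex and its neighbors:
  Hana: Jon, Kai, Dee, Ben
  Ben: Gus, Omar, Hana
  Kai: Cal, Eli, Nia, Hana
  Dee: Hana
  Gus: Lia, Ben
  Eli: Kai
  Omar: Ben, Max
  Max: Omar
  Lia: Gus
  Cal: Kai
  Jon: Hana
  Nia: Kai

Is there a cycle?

No

DFS, tracking each vertex's parent; an edge to a visited non-parent vertex closes a cycle.
Start from Eli:
visit Eli (parent –)
  visit Kai (parent Eli)
    visit Cal (parent Kai)
      Cal–Kai: parent, skip
    Kai–Eli: parent, skip
    visit Nia (parent Kai)
      Nia–Kai: parent, skip
    visit Hana (parent Kai)
      visit Jon (parent Hana)
        Jon–Hana: parent, skip
      Hana–Kai: parent, skip
      visit Dee (parent Hana)
        Dee–Hana: parent, skip
      visit Ben (parent Hana)
        visit Gus (parent Ben)
          visit Lia (parent Gus)
            Lia–Gus: parent, skip
          Gus–Ben: parent, skip
        visit Omar (parent Ben)
          Omar–Ben: parent, skip
          visit Max (parent Omar)
            Max–Omar: parent, skip
        Ben–Hana: parent, skip
No non-parent visited neighbor found — the graph is a forest.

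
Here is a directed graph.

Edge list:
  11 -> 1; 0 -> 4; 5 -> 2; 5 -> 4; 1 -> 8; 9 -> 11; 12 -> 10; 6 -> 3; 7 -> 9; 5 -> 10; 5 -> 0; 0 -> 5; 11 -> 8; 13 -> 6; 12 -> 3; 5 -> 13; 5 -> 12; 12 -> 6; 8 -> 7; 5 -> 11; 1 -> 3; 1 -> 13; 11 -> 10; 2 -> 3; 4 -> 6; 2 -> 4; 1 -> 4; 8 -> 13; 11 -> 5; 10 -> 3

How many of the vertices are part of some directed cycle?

7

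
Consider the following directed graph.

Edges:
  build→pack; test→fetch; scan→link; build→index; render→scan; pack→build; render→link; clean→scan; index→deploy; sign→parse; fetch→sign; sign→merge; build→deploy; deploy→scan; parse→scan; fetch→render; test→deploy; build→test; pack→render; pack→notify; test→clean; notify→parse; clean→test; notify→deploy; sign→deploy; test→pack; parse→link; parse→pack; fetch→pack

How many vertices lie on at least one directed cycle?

A vertex is on a directed cycle iff it belongs to a strongly connected component of size ≥ 2 (or has a self-loop).
The vertices on cycles are {pack, sign, test, build, clean, fetch, parse, notify} — 8 in total.

8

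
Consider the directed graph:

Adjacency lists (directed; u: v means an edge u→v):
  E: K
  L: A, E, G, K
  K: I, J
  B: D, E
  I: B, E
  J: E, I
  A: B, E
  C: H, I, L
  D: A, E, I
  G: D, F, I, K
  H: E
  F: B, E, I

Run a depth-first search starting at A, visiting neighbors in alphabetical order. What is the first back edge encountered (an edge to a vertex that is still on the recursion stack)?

DFS from A (visiting neighbors in alphabetical order); mark gray on enter, black on exit:
A gray
  B gray
    D gray
      D→A: A is gray → back edge
First back edge: D → A.

D->A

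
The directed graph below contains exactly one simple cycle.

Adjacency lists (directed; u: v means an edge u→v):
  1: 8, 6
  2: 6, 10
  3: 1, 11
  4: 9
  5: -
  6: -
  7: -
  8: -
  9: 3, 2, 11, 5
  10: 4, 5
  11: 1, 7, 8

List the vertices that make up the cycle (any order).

2, 4, 9, 10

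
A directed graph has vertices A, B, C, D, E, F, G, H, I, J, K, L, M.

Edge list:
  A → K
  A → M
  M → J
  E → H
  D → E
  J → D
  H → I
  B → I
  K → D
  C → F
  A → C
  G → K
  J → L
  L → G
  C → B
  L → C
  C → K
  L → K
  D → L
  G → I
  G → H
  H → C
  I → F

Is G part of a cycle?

G is on a cycle iff G can reach itself via ≥1 edge.
G → K → D → L → G — yes.

Yes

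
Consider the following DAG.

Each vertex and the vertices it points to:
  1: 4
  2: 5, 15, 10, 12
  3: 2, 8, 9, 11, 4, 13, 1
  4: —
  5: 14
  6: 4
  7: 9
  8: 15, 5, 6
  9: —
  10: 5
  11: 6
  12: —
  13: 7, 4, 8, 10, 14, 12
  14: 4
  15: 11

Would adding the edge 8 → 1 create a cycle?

No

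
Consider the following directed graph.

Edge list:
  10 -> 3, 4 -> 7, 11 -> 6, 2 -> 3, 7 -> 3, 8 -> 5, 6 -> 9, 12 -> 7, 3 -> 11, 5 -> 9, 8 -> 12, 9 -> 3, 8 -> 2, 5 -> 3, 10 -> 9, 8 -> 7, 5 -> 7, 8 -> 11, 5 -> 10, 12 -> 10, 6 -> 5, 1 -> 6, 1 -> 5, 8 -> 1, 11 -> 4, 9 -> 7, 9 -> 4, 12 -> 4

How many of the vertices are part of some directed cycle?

A vertex is on a directed cycle iff it belongs to a strongly connected component of size ≥ 2 (or has a self-loop).
The vertices on cycles are {3, 4, 5, 6, 7, 9, 10, 11} — 8 in total.

8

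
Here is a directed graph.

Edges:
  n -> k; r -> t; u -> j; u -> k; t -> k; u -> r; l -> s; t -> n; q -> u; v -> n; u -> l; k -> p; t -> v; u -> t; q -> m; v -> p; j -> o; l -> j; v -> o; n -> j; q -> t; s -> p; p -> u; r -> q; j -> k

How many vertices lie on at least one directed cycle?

11

A vertex is on a directed cycle iff it belongs to a strongly connected component of size ≥ 2 (or has a self-loop).
The vertices on cycles are {j, k, l, n, p, q, r, s, t, u, v} — 11 in total.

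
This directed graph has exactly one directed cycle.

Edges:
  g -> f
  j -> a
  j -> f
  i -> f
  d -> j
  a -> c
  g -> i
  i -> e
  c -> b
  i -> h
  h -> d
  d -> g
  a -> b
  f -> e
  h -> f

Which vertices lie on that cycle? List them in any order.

d, g, h, i

DFS with gray/black marking from d:
d gray
  g gray
    i gray
      e gray
      e black
      f gray
        f→e: e black — skip
      f black
      h gray
        h→d: d is gray → back edge
Back edge closes the cycle d → g → i → h → d; its vertices are {d, g, h, i}.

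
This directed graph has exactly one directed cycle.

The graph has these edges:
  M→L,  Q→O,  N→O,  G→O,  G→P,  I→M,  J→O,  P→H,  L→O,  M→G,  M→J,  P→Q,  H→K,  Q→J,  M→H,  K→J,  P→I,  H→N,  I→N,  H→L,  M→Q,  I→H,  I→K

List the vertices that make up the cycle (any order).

G, I, M, P

DFS with gray/black marking from P:
P gray
  H gray
    N gray
      O gray
      O black
    N black
    L gray
      L→O: O black — skip
    L black
    K gray
      J gray
        J→O: O black — skip
      J black
    K black
  H black
  I gray
    I→K: K black — skip
    I→H: H black — skip
    I→N: N black — skip
    M gray
      G gray
        G→P: P is gray → back edge
Back edge closes the cycle P → I → M → G → P; its vertices are {G, I, M, P}.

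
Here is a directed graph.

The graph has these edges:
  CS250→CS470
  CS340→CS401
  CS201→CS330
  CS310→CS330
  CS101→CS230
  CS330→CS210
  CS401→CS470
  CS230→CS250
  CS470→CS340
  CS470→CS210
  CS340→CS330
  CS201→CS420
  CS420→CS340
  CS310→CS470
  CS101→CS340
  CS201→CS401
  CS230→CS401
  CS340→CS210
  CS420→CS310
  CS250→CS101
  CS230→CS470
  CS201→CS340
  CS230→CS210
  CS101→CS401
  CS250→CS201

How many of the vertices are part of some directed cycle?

6

A vertex is on a directed cycle iff it belongs to a strongly connected component of size ≥ 2 (or has a self-loop).
The vertices on cycles are {CS101, CS230, CS250, CS340, CS401, CS470} — 6 in total.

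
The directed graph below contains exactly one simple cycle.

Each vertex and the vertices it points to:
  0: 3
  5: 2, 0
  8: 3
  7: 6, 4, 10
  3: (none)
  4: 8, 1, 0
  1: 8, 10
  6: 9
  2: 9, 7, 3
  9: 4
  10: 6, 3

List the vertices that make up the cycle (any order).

1, 4, 6, 9, 10

DFS with gray/black marking from 4:
4 gray
  8 gray
    3 gray
    3 black
  8 black
  1 gray
    1→8: 8 black — skip
    10 gray
      6 gray
        9 gray
          9→4: 4 is gray → back edge
Back edge closes the cycle 4 → 1 → 10 → 6 → 9 → 4; its vertices are {1, 4, 6, 9, 10}.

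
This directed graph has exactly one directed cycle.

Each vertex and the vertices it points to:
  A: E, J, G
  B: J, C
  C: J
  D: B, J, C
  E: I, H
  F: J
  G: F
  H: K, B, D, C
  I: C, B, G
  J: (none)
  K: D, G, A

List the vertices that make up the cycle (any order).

A, E, H, K

DFS with gray/black marking from K:
K gray
  D gray
    B gray
      J gray
      J black
      C gray
        C→J: J black — skip
      C black
    B black
    D→J: J black — skip
    D→C: C black — skip
  D black
  G gray
    F gray
      F→J: J black — skip
    F black
  G black
  A gray
    E gray
      I gray
        I→C: C black — skip
        I→B: B black — skip
        I→G: G black — skip
      I black
      H gray
        H→K: K is gray → back edge
Back edge closes the cycle K → A → E → H → K; its vertices are {A, E, H, K}.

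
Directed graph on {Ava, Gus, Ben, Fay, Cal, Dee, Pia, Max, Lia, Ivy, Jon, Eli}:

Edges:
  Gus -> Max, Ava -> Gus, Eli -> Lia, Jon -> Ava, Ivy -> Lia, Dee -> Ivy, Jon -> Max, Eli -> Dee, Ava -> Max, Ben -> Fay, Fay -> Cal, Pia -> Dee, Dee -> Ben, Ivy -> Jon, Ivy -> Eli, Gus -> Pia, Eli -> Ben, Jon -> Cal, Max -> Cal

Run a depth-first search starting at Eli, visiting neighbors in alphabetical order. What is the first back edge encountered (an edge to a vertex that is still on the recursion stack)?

Ivy→Eli

DFS from Eli (visiting neighbors in alphabetical order); mark gray on enter, black on exit:
Eli gray
  Ben gray
    Fay gray
      Cal gray
      Cal black
    Fay black
  Ben black
  Dee gray
    Dee→Ben: Ben black — skip
    Ivy gray
      Ivy→Eli: Eli is gray → back edge
First back edge: Ivy → Eli.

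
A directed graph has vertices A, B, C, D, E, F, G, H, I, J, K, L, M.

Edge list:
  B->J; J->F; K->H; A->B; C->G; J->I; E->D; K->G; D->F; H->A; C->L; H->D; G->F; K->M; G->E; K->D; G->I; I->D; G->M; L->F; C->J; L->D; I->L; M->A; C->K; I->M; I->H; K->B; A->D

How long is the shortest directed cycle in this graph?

For each vertex v, BFS finds the shortest path from v back to v.
The shortest such closed walk is H → A → B → J → I → H, length 5.

5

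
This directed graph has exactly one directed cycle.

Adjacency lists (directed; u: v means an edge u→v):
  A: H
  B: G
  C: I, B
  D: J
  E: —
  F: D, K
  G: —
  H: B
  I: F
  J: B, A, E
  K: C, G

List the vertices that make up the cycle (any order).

DFS with gray/black marking from C:
C gray
  I gray
    F gray
      D gray
        J gray
          B gray
            G gray
            G black
          B black
          A gray
            H gray
              H→B: B black — skip
            H black
          A black
          E gray
          E black
        J black
      D black
      K gray
        K→C: C is gray → back edge
Back edge closes the cycle C → I → F → K → C; its vertices are {C, F, I, K}.

C, F, I, K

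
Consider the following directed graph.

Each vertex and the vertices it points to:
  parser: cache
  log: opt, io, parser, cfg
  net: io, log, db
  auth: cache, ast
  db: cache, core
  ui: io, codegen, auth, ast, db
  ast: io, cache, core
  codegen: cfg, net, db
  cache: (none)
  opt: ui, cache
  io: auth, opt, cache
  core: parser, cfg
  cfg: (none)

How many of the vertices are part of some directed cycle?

8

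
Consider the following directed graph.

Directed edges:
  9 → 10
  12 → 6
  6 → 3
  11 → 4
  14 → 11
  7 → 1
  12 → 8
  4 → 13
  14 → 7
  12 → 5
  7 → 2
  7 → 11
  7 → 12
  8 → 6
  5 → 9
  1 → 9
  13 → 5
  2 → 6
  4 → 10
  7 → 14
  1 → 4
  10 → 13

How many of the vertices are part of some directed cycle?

6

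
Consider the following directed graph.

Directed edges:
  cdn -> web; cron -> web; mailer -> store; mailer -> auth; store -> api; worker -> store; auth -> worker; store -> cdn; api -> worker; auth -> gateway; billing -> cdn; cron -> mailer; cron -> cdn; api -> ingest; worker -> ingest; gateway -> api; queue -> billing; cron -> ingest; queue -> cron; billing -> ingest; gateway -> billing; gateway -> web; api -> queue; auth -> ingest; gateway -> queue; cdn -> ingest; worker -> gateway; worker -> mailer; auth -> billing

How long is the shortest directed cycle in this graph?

3

For each vertex v, BFS finds the shortest path from v back to v.
The shortest such closed walk is auth → worker → mailer → auth, length 3.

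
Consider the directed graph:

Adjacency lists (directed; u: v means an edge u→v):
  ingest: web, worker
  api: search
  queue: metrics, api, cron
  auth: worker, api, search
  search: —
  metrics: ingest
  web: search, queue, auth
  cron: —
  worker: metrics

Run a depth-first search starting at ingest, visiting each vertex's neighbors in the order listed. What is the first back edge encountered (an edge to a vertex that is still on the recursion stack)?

DFS from ingest (visiting each vertex's neighbors in the order listed); mark gray on enter, black on exit:
ingest gray
  web gray
    search gray
    search black
    queue gray
      metrics gray
        metrics→ingest: ingest is gray → back edge
First back edge: metrics → ingest.

metrics→ingest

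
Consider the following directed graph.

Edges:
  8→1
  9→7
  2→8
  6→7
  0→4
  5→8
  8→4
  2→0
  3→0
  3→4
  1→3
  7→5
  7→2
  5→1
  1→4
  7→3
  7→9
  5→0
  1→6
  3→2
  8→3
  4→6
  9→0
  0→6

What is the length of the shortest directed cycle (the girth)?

For each vertex v, BFS finds the shortest path from v back to v.
The shortest such closed walk is 7 → 9 → 7, length 2.

2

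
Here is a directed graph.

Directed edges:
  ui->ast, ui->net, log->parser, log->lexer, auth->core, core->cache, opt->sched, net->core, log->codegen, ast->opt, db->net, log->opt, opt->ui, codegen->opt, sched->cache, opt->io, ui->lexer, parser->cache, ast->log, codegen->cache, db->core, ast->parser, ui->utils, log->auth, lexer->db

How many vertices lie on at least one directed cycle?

A vertex is on a directed cycle iff it belongs to a strongly connected component of size ≥ 2 (or has a self-loop).
The vertices on cycles are {ui, ast, log, opt, codegen} — 5 in total.

5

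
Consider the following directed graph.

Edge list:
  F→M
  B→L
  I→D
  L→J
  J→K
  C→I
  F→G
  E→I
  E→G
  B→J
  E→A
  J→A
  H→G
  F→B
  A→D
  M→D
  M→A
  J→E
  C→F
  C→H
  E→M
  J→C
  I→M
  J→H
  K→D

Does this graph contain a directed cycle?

DFS with white/gray/black marking, starting from E:
E gray
  A gray
    D gray
    D black
  A black
  M gray
    M→A: A black — skip
    M→D: D black — skip
  M black
  G gray
  G black
  I gray
    I→D: D black — skip
    I→M: M black — skip
  I black
E black
B gray
  J gray
    J→E: E black — skip
    K gray
      K→D: D black — skip
    K black
    C gray
      C→I: I black — skip
      H gray
        H→G: G black — skip
      H black
      F gray
        F→B: B is gray → back edge
Back edge found, so a cycle exists: B → J → C → F → B.

Yes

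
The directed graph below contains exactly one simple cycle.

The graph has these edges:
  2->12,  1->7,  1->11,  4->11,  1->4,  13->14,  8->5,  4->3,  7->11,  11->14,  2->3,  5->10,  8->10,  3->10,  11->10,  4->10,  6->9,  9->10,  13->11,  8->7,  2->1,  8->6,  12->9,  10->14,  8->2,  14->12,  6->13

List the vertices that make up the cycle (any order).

DFS with gray/black marking from 12:
12 gray
  9 gray
    10 gray
      14 gray
        14→12: 12 is gray → back edge
Back edge closes the cycle 12 → 9 → 10 → 14 → 12; its vertices are {9, 10, 12, 14}.

9, 10, 12, 14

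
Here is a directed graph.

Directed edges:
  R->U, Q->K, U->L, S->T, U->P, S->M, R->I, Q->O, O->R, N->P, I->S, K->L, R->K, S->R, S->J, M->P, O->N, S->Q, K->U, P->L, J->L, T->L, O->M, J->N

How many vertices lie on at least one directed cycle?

5

A vertex is on a directed cycle iff it belongs to a strongly connected component of size ≥ 2 (or has a self-loop).
The vertices on cycles are {I, O, Q, R, S} — 5 in total.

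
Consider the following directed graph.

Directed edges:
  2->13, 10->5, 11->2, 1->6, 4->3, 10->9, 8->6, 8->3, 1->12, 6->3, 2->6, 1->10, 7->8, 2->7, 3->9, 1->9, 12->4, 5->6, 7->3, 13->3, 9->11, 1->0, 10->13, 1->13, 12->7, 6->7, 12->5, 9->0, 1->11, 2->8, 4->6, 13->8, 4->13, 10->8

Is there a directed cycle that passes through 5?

No

5 lies on a cycle iff there is a path from 5 back to itself.
Exploring from 5, it never reaches itself; equivalently, its strongly connected component is a singleton.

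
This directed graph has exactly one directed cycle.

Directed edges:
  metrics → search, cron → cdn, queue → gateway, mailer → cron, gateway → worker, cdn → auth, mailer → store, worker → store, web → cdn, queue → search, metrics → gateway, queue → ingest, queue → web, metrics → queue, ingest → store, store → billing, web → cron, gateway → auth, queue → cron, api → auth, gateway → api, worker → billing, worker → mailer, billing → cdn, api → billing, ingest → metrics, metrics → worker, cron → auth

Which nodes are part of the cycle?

DFS with gray/black marking from metrics:
metrics gray
  search gray
  search black
  gateway gray
    auth gray
    auth black
    api gray
      billing gray
        cdn gray
          cdn→auth: auth black — skip
        cdn black
      billing black
      api→auth: auth black — skip
    api black
    worker gray
      worker→billing: billing black — skip
      store gray
        store→billing: billing black — skip
      store black
      mailer gray
        mailer→store: store black — skip
        cron gray
          cron→auth: auth black — skip
          cron→cdn: cdn black — skip
        cron black
      mailer black
    worker black
  gateway black
  queue gray
    queue→search: search black — skip
    queue→gateway: gateway black — skip
    web gray
      web→cron: cron black — skip
      web→cdn: cdn black — skip
    web black
    ingest gray
      ingest→metrics: metrics is gray → back edge
Back edge closes the cycle metrics → queue → ingest → metrics; its vertices are {queue, ingest, metrics}.

queue, ingest, metrics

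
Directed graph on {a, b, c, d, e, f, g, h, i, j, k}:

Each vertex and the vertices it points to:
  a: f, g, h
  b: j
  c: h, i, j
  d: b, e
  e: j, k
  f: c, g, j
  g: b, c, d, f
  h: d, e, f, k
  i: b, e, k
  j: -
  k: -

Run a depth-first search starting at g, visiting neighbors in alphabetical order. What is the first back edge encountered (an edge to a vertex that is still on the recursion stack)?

DFS from g (visiting neighbors in alphabetical order); mark gray on enter, black on exit:
g gray
  b gray
    j gray
    j black
  b black
  c gray
    h gray
      d gray
        d→b: b black — skip
        e gray
          e→j: j black — skip
          k gray
          k black
        e black
      d black
      h→e: e black — skip
      f gray
        f→c: c is gray → back edge
First back edge: f → c.

f->c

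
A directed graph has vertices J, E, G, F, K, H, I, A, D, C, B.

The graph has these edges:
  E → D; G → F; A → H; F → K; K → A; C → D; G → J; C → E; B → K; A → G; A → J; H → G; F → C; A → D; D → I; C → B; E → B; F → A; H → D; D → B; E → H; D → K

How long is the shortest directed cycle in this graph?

For each vertex v, BFS finds the shortest path from v back to v.
The shortest such closed walk is F → A → G → F, length 3.

3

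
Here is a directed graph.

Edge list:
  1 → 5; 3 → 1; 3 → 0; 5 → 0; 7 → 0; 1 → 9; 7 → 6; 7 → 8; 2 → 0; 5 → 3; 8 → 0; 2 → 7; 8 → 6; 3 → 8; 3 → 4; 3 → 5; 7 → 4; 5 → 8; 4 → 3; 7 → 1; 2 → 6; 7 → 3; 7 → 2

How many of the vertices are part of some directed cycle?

6

A vertex is on a directed cycle iff it belongs to a strongly connected component of size ≥ 2 (or has a self-loop).
The vertices on cycles are {1, 2, 3, 4, 5, 7} — 6 in total.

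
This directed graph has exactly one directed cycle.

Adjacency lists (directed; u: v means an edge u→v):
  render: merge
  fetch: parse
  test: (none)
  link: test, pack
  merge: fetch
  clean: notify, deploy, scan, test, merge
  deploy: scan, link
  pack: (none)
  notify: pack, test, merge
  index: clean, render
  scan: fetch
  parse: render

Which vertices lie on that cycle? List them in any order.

DFS with gray/black marking from merge:
merge gray
  fetch gray
    parse gray
      render gray
        render→merge: merge is gray → back edge
Back edge closes the cycle merge → fetch → parse → render → merge; its vertices are {fetch, merge, parse, render}.

fetch, merge, parse, render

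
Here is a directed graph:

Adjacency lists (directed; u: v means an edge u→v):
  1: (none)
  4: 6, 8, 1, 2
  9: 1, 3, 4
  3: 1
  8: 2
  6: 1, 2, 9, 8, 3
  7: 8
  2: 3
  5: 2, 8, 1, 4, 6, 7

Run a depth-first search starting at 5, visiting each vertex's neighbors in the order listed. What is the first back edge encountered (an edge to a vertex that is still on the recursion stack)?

9→4

DFS from 5 (visiting each vertex's neighbors in the order listed); mark gray on enter, black on exit:
5 gray
  2 gray
    3 gray
      1 gray
      1 black
    3 black
  2 black
  8 gray
    8→2: 2 black — skip
  8 black
  5→1: 1 black — skip
  4 gray
    6 gray
      6→1: 1 black — skip
      6→2: 2 black — skip
      9 gray
        9→1: 1 black — skip
        9→3: 3 black — skip
        9→4: 4 is gray → back edge
First back edge: 9 → 4.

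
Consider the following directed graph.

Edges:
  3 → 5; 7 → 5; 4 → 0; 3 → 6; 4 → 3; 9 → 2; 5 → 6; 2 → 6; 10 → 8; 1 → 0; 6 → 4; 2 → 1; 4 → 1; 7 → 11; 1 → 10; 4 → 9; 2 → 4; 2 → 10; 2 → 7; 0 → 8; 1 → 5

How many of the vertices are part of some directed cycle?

8

A vertex is on a directed cycle iff it belongs to a strongly connected component of size ≥ 2 (or has a self-loop).
The vertices on cycles are {1, 2, 3, 4, 5, 6, 7, 9} — 8 in total.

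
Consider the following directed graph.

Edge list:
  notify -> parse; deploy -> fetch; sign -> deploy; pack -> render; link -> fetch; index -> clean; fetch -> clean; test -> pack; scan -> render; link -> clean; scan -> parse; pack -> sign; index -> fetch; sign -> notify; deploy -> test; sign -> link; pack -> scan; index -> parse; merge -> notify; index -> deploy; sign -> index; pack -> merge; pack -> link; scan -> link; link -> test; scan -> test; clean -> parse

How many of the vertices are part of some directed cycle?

7

A vertex is on a directed cycle iff it belongs to a strongly connected component of size ≥ 2 (or has a self-loop).
The vertices on cycles are {link, pack, scan, sign, test, index, deploy} — 7 in total.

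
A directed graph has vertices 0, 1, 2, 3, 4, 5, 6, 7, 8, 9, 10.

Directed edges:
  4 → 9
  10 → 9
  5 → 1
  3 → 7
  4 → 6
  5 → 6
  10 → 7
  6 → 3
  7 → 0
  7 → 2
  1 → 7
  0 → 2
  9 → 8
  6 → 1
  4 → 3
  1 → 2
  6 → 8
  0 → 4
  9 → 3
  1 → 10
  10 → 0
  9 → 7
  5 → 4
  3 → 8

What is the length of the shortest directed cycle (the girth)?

4

For each vertex v, BFS finds the shortest path from v back to v.
The shortest such closed walk is 7 → 0 → 4 → 3 → 7, length 4.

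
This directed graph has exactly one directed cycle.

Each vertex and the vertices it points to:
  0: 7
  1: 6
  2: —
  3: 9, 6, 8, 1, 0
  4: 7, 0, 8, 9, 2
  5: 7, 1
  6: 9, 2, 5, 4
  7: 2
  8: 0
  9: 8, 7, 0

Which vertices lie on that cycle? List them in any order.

DFS with gray/black marking from 6:
6 gray
  9 gray
    8 gray
      0 gray
        7 gray
          2 gray
          2 black
        7 black
      0 black
    8 black
    9→7: 7 black — skip
    9→0: 0 black — skip
  9 black
  6→2: 2 black — skip
  5 gray
    5→7: 7 black — skip
    1 gray
      1→6: 6 is gray → back edge
Back edge closes the cycle 6 → 5 → 1 → 6; its vertices are {1, 5, 6}.

1, 5, 6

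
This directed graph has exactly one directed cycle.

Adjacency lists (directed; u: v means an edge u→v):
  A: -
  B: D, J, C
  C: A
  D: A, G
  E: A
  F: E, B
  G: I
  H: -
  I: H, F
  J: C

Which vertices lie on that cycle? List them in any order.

B, D, F, G, I

DFS with gray/black marking from G:
G gray
  I gray
    H gray
    H black
    F gray
      E gray
        A gray
        A black
      E black
      B gray
        D gray
          D→A: A black — skip
          D→G: G is gray → back edge
Back edge closes the cycle G → I → F → B → D → G; its vertices are {B, D, F, G, I}.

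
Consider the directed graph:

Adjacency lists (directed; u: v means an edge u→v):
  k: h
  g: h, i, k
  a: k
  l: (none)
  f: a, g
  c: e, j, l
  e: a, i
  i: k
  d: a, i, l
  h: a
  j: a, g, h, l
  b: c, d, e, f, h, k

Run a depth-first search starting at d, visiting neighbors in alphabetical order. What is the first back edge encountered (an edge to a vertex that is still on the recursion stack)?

DFS from d (visiting neighbors in alphabetical order); mark gray on enter, black on exit:
d gray
  a gray
    k gray
      h gray
        h→a: a is gray → back edge
First back edge: h → a.

h->a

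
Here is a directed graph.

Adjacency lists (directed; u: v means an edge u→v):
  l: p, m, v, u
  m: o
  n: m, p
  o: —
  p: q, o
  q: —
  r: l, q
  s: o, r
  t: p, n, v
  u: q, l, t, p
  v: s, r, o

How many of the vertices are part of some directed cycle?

A vertex is on a directed cycle iff it belongs to a strongly connected component of size ≥ 2 (or has a self-loop).
The vertices on cycles are {l, r, s, t, u, v} — 6 in total.

6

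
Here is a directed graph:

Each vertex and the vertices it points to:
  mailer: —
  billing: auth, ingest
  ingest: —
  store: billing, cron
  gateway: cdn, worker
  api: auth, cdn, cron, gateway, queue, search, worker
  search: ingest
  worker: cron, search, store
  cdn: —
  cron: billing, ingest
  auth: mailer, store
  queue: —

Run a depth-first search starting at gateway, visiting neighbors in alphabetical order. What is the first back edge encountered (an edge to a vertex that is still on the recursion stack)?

store->billing

DFS from gateway (visiting neighbors in alphabetical order); mark gray on enter, black on exit:
gateway gray
  cdn gray
  cdn black
  worker gray
    cron gray
      billing gray
        auth gray
          mailer gray
          mailer black
          store gray
            store→billing: billing is gray → back edge
First back edge: store → billing.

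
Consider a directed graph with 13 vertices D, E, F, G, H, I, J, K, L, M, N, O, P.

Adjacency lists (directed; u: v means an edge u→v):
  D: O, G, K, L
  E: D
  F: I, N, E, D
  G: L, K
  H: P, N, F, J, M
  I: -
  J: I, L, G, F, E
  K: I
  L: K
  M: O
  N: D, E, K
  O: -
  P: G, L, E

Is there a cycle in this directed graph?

No

DFS with white/gray/black marking, starting from N:
N gray
  D gray
    O gray
    O black
    G gray
      L gray
        K gray
          I gray
          I black
        K black
      L black
      G→K: K black — skip
    G black
    D→K: K black — skip
    D→L: L black — skip
  D black
  E gray
    E→D: D black — skip
  E black
  N→K: K black — skip
N black
F gray
  F→I: I black — skip
  F→N: N black — skip
  F→E: E black — skip
  F→D: D black — skip
F black
H gray
  P gray
    P→G: G black — skip
    P→L: L black — skip
    P→E: E black — skip
  P black
  H→N: N black — skip
  H→F: F black — skip
  J gray
    J→I: I black — skip
    J→L: L black — skip
    J→G: G black — skip
    J→F: F black — skip
    J→E: E black — skip
  J black
  M gray
    M→O: O black — skip
  M black
H black
Every edge goes to a white or black vertex — no back edge, so the graph is acyclic.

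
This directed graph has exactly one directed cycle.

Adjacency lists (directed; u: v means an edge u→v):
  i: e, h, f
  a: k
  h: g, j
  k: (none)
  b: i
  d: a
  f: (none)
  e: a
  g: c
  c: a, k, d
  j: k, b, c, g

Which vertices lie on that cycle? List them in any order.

b, h, i, j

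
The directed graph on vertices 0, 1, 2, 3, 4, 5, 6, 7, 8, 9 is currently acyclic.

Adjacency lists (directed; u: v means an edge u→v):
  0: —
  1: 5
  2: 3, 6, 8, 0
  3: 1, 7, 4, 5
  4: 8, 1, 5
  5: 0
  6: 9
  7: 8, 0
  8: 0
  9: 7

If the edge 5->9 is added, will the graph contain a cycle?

Adding 5→9 creates a cycle iff 9 can already reach 5.
Explore from 9: no path reaches 5. The graph stays acyclic.

No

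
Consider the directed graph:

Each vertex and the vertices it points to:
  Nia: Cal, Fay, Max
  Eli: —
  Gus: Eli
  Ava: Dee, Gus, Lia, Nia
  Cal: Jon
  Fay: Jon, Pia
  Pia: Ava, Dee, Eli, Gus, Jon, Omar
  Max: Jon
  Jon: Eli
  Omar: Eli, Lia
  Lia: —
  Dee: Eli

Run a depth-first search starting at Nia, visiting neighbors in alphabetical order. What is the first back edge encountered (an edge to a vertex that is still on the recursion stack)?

Ava->Nia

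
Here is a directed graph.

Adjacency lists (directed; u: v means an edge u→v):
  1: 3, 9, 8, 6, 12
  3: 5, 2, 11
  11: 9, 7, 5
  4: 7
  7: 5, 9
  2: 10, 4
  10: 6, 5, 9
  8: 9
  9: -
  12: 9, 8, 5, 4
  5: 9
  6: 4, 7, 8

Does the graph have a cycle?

No

DFS with white/gray/black marking, starting from 9:
9 gray
9 black
1 gray
  3 gray
    5 gray
      5→9: 9 black — skip
    5 black
    2 gray
      10 gray
        6 gray
          4 gray
            7 gray
              7→5: 5 black — skip
              7→9: 9 black — skip
            7 black
          4 black
          6→7: 7 black — skip
          8 gray
            8→9: 9 black — skip
          8 black
        6 black
        10→5: 5 black — skip
        10→9: 9 black — skip
      10 black
      2→4: 4 black — skip
    2 black
    11 gray
      11→9: 9 black — skip
      11→7: 7 black — skip
      11→5: 5 black — skip
    11 black
  3 black
  1→9: 9 black — skip
  1→8: 8 black — skip
  1→6: 6 black — skip
  12 gray
    12→9: 9 black — skip
    12→8: 8 black — skip
    12→5: 5 black — skip
    12→4: 4 black — skip
  12 black
1 black
Every edge goes to a white or black vertex — no back edge, so the graph is acyclic.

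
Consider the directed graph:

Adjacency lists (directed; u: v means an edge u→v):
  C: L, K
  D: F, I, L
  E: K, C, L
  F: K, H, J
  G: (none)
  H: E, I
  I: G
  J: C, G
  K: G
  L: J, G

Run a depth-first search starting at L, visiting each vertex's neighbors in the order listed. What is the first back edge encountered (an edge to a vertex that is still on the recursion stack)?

C→L

DFS from L (visiting each vertex's neighbors in the order listed); mark gray on enter, black on exit:
L gray
  J gray
    C gray
      C→L: L is gray → back edge
First back edge: C → L.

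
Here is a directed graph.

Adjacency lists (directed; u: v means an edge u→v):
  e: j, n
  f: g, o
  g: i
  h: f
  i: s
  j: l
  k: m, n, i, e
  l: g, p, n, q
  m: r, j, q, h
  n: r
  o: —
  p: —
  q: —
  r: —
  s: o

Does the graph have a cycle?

DFS with white/gray/black marking, starting from s:
s gray
  o gray
  o black
s black
e gray
  j gray
    l gray
      g gray
        i gray
          i→s: s black — skip
        i black
      g black
      p gray
      p black
      n gray
        r gray
        r black
      n black
      q gray
      q black
    l black
  j black
  e→n: n black — skip
e black
f gray
  f→g: g black — skip
  f→o: o black — skip
f black
h gray
  h→f: f black — skip
h black
k gray
  m gray
    m→r: r black — skip
    m→j: j black — skip
    m→q: q black — skip
    m→h: h black — skip
  m black
  k→n: n black — skip
  k→i: i black — skip
  k→e: e black — skip
k black
Every edge goes to a white or black vertex — no back edge, so the graph is acyclic.

No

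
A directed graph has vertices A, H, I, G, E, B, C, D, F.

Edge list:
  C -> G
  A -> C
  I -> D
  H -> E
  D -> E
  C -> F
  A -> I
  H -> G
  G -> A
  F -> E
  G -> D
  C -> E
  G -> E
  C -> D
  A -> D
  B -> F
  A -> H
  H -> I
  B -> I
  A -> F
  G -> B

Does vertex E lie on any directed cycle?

E lies on a cycle iff there is a path from E back to itself.
Exploring from E, it never reaches itself; equivalently, its strongly connected component is a singleton.

No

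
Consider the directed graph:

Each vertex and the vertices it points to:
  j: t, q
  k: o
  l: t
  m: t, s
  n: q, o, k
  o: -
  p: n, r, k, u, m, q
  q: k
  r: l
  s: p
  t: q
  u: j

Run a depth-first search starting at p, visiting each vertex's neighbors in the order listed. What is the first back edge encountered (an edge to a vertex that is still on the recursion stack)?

DFS from p (visiting each vertex's neighbors in the order listed); mark gray on enter, black on exit:
p gray
  n gray
    q gray
      k gray
        o gray
        o black
      k black
    q black
    n→o: o black — skip
    n→k: k black — skip
  n black
  r gray
    l gray
      t gray
        t→q: q black — skip
      t black
    l black
  r black
  p→k: k black — skip
  u gray
    j gray
      j→t: t black — skip
      j→q: q black — skip
    j black
  u black
  m gray
    m→t: t black — skip
    s gray
      s→p: p is gray → back edge
First back edge: s → p.

s->p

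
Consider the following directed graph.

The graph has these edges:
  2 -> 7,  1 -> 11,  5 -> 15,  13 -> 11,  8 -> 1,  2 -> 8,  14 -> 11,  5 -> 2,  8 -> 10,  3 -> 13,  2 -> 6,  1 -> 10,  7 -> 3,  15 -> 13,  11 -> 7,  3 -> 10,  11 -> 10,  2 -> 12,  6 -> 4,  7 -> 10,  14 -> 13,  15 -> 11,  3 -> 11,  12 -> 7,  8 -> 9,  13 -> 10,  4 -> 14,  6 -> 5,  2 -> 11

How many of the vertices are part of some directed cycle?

7

A vertex is on a directed cycle iff it belongs to a strongly connected component of size ≥ 2 (or has a self-loop).
The vertices on cycles are {2, 3, 5, 6, 7, 11, 13} — 7 in total.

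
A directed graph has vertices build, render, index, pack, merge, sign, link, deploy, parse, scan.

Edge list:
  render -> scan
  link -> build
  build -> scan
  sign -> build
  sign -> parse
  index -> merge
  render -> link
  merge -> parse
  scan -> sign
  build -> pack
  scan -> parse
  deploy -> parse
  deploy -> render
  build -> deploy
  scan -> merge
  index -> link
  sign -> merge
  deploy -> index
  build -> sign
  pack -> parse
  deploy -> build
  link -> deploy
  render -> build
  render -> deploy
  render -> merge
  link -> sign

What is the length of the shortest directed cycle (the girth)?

For each vertex v, BFS finds the shortest path from v back to v.
The shortest such closed walk is render → deploy → render, length 2.

2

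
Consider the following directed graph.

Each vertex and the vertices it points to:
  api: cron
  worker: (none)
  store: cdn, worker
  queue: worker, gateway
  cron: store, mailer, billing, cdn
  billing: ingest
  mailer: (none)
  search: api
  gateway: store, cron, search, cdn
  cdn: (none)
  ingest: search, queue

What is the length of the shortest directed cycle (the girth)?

For each vertex v, BFS finds the shortest path from v back to v.
The shortest such closed walk is ingest → queue → gateway → cron → billing → ingest, length 5.

5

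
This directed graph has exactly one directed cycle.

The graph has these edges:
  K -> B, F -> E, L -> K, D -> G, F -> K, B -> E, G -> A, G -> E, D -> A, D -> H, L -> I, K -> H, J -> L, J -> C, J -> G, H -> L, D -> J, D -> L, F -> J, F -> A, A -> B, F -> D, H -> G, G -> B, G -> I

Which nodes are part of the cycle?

DFS with gray/black marking from H:
H gray
  L gray
    I gray
    I black
    K gray
      B gray
        E gray
        E black
      B black
      K→H: H is gray → back edge
Back edge closes the cycle H → L → K → H; its vertices are {H, K, L}.

H, K, L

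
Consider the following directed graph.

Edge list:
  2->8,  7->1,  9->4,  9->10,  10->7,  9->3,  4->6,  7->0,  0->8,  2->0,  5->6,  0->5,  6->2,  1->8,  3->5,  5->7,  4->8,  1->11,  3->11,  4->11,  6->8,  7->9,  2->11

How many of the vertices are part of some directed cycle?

A vertex is on a directed cycle iff it belongs to a strongly connected component of size ≥ 2 (or has a self-loop).
The vertices on cycles are {0, 2, 3, 4, 5, 6, 7, 9, 10} — 9 in total.

9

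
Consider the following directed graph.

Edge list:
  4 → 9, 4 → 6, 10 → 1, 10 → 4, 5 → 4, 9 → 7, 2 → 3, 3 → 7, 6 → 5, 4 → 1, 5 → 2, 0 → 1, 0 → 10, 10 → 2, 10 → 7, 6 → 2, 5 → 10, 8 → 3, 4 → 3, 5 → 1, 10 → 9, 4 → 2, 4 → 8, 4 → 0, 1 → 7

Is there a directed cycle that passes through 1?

1 lies on a cycle iff there is a path from 1 back to itself.
Exploring from 1, it never reaches itself; equivalently, its strongly connected component is a singleton.

No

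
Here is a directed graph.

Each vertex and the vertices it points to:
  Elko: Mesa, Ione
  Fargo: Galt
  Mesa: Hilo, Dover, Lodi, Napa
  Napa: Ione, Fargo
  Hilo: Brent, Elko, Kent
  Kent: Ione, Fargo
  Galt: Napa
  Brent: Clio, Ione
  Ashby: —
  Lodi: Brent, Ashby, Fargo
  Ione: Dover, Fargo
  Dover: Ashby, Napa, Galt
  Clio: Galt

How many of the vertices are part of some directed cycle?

A vertex is on a directed cycle iff it belongs to a strongly connected component of size ≥ 2 (or has a self-loop).
The vertices on cycles are {Elko, Galt, Hilo, Ione, Mesa, Napa, Dover, Fargo} — 8 in total.

8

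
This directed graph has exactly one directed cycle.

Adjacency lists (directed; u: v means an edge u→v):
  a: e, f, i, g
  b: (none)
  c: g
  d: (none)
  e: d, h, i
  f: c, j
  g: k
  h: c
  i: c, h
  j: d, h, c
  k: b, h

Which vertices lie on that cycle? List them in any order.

c, g, h, k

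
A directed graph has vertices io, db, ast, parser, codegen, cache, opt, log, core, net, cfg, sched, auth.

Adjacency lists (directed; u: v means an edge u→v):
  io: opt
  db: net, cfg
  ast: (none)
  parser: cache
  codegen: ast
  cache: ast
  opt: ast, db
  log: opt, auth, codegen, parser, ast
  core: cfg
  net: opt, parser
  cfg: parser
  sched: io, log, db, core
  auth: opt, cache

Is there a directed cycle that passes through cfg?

No

cfg lies on a cycle iff there is a path from cfg back to itself.
Exploring from cfg, it never reaches itself; equivalently, its strongly connected component is a singleton.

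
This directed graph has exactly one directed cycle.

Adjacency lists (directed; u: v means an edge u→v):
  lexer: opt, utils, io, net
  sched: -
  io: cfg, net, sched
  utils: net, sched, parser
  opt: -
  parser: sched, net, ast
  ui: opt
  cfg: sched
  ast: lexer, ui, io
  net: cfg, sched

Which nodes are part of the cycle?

ast, lexer, utils, parser

DFS with gray/black marking from parser:
parser gray
  sched gray
  sched black
  net gray
    cfg gray
      cfg→sched: sched black — skip
    cfg black
    net→sched: sched black — skip
  net black
  ast gray
    lexer gray
      opt gray
      opt black
      utils gray
        utils→net: net black — skip
        utils→sched: sched black — skip
        utils→parser: parser is gray → back edge
Back edge closes the cycle parser → ast → lexer → utils → parser; its vertices are {ast, lexer, utils, parser}.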